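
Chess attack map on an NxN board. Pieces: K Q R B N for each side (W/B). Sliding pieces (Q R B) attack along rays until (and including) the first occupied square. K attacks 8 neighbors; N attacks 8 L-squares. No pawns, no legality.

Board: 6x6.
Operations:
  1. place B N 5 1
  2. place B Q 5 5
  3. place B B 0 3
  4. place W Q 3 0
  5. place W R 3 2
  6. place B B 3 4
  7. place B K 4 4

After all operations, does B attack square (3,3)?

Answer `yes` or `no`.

Op 1: place BN@(5,1)
Op 2: place BQ@(5,5)
Op 3: place BB@(0,3)
Op 4: place WQ@(3,0)
Op 5: place WR@(3,2)
Op 6: place BB@(3,4)
Op 7: place BK@(4,4)
Per-piece attacks for B:
  BB@(0,3): attacks (1,4) (2,5) (1,2) (2,1) (3,0) [ray(1,-1) blocked at (3,0)]
  BB@(3,4): attacks (4,5) (4,3) (5,2) (2,5) (2,3) (1,2) (0,1)
  BK@(4,4): attacks (4,5) (4,3) (5,4) (3,4) (5,5) (5,3) (3,5) (3,3)
  BN@(5,1): attacks (4,3) (3,2) (3,0)
  BQ@(5,5): attacks (5,4) (5,3) (5,2) (5,1) (4,5) (3,5) (2,5) (1,5) (0,5) (4,4) [ray(0,-1) blocked at (5,1); ray(-1,-1) blocked at (4,4)]
B attacks (3,3): yes

Answer: yes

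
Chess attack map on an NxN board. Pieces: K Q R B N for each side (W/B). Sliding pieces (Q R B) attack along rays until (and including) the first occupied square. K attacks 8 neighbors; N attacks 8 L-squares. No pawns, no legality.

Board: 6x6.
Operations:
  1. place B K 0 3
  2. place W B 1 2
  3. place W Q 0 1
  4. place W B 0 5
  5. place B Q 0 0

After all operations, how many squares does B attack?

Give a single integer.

Answer: 16

Derivation:
Op 1: place BK@(0,3)
Op 2: place WB@(1,2)
Op 3: place WQ@(0,1)
Op 4: place WB@(0,5)
Op 5: place BQ@(0,0)
Per-piece attacks for B:
  BQ@(0,0): attacks (0,1) (1,0) (2,0) (3,0) (4,0) (5,0) (1,1) (2,2) (3,3) (4,4) (5,5) [ray(0,1) blocked at (0,1)]
  BK@(0,3): attacks (0,4) (0,2) (1,3) (1,4) (1,2)
Union (16 distinct): (0,1) (0,2) (0,4) (1,0) (1,1) (1,2) (1,3) (1,4) (2,0) (2,2) (3,0) (3,3) (4,0) (4,4) (5,0) (5,5)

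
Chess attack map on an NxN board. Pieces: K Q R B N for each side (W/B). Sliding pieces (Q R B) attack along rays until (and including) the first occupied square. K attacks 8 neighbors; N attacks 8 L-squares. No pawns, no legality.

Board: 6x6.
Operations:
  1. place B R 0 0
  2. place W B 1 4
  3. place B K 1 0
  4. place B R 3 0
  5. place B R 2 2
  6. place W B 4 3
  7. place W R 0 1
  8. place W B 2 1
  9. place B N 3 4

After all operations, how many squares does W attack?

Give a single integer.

Op 1: place BR@(0,0)
Op 2: place WB@(1,4)
Op 3: place BK@(1,0)
Op 4: place BR@(3,0)
Op 5: place BR@(2,2)
Op 6: place WB@(4,3)
Op 7: place WR@(0,1)
Op 8: place WB@(2,1)
Op 9: place BN@(3,4)
Per-piece attacks for W:
  WR@(0,1): attacks (0,2) (0,3) (0,4) (0,5) (0,0) (1,1) (2,1) [ray(0,-1) blocked at (0,0); ray(1,0) blocked at (2,1)]
  WB@(1,4): attacks (2,5) (2,3) (3,2) (4,1) (5,0) (0,5) (0,3)
  WB@(2,1): attacks (3,2) (4,3) (3,0) (1,2) (0,3) (1,0) [ray(1,1) blocked at (4,3); ray(1,-1) blocked at (3,0); ray(-1,-1) blocked at (1,0)]
  WB@(4,3): attacks (5,4) (5,2) (3,4) (3,2) (2,1) [ray(-1,1) blocked at (3,4); ray(-1,-1) blocked at (2,1)]
Union (19 distinct): (0,0) (0,2) (0,3) (0,4) (0,5) (1,0) (1,1) (1,2) (2,1) (2,3) (2,5) (3,0) (3,2) (3,4) (4,1) (4,3) (5,0) (5,2) (5,4)

Answer: 19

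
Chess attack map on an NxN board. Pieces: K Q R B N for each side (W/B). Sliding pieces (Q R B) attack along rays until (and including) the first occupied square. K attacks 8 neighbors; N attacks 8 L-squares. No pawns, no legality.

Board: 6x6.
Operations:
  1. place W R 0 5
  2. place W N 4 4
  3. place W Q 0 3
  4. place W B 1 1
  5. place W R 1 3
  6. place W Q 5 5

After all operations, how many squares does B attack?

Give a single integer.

Answer: 0

Derivation:
Op 1: place WR@(0,5)
Op 2: place WN@(4,4)
Op 3: place WQ@(0,3)
Op 4: place WB@(1,1)
Op 5: place WR@(1,3)
Op 6: place WQ@(5,5)
Per-piece attacks for B:
Union (0 distinct): (none)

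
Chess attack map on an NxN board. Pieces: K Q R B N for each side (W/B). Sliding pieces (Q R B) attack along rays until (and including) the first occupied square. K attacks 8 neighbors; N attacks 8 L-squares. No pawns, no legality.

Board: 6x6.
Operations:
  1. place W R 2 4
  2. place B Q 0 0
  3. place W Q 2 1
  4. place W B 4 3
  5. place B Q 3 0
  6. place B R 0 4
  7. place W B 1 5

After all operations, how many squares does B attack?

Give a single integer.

Op 1: place WR@(2,4)
Op 2: place BQ@(0,0)
Op 3: place WQ@(2,1)
Op 4: place WB@(4,3)
Op 5: place BQ@(3,0)
Op 6: place BR@(0,4)
Op 7: place WB@(1,5)
Per-piece attacks for B:
  BQ@(0,0): attacks (0,1) (0,2) (0,3) (0,4) (1,0) (2,0) (3,0) (1,1) (2,2) (3,3) (4,4) (5,5) [ray(0,1) blocked at (0,4); ray(1,0) blocked at (3,0)]
  BR@(0,4): attacks (0,5) (0,3) (0,2) (0,1) (0,0) (1,4) (2,4) [ray(0,-1) blocked at (0,0); ray(1,0) blocked at (2,4)]
  BQ@(3,0): attacks (3,1) (3,2) (3,3) (3,4) (3,5) (4,0) (5,0) (2,0) (1,0) (0,0) (4,1) (5,2) (2,1) [ray(-1,0) blocked at (0,0); ray(-1,1) blocked at (2,1)]
Union (25 distinct): (0,0) (0,1) (0,2) (0,3) (0,4) (0,5) (1,0) (1,1) (1,4) (2,0) (2,1) (2,2) (2,4) (3,0) (3,1) (3,2) (3,3) (3,4) (3,5) (4,0) (4,1) (4,4) (5,0) (5,2) (5,5)

Answer: 25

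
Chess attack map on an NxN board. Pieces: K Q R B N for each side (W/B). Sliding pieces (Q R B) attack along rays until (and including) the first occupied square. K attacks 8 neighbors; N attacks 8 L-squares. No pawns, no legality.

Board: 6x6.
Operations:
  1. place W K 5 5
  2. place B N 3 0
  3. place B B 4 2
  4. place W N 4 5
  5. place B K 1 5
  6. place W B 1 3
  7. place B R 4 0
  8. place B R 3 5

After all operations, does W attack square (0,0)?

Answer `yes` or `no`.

Op 1: place WK@(5,5)
Op 2: place BN@(3,0)
Op 3: place BB@(4,2)
Op 4: place WN@(4,5)
Op 5: place BK@(1,5)
Op 6: place WB@(1,3)
Op 7: place BR@(4,0)
Op 8: place BR@(3,5)
Per-piece attacks for W:
  WB@(1,3): attacks (2,4) (3,5) (2,2) (3,1) (4,0) (0,4) (0,2) [ray(1,1) blocked at (3,5); ray(1,-1) blocked at (4,0)]
  WN@(4,5): attacks (5,3) (3,3) (2,4)
  WK@(5,5): attacks (5,4) (4,5) (4,4)
W attacks (0,0): no

Answer: no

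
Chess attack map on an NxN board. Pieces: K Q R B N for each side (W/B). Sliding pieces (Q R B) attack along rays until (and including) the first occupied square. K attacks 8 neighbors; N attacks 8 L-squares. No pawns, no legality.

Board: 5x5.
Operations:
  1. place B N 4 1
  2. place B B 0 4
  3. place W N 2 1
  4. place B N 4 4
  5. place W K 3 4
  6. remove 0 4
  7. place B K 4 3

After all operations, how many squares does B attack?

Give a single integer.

Op 1: place BN@(4,1)
Op 2: place BB@(0,4)
Op 3: place WN@(2,1)
Op 4: place BN@(4,4)
Op 5: place WK@(3,4)
Op 6: remove (0,4)
Op 7: place BK@(4,3)
Per-piece attacks for B:
  BN@(4,1): attacks (3,3) (2,2) (2,0)
  BK@(4,3): attacks (4,4) (4,2) (3,3) (3,4) (3,2)
  BN@(4,4): attacks (3,2) (2,3)
Union (8 distinct): (2,0) (2,2) (2,3) (3,2) (3,3) (3,4) (4,2) (4,4)

Answer: 8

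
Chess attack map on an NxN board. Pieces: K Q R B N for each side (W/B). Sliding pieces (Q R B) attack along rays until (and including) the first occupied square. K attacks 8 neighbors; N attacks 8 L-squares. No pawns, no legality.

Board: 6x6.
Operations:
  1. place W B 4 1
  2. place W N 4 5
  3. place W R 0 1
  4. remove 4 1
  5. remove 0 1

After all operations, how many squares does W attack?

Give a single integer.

Op 1: place WB@(4,1)
Op 2: place WN@(4,5)
Op 3: place WR@(0,1)
Op 4: remove (4,1)
Op 5: remove (0,1)
Per-piece attacks for W:
  WN@(4,5): attacks (5,3) (3,3) (2,4)
Union (3 distinct): (2,4) (3,3) (5,3)

Answer: 3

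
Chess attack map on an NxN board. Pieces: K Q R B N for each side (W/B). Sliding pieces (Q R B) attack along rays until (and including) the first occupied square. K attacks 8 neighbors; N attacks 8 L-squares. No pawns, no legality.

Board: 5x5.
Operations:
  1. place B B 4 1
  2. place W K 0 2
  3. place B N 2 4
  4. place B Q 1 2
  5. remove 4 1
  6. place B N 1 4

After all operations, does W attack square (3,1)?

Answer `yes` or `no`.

Answer: no

Derivation:
Op 1: place BB@(4,1)
Op 2: place WK@(0,2)
Op 3: place BN@(2,4)
Op 4: place BQ@(1,2)
Op 5: remove (4,1)
Op 6: place BN@(1,4)
Per-piece attacks for W:
  WK@(0,2): attacks (0,3) (0,1) (1,2) (1,3) (1,1)
W attacks (3,1): no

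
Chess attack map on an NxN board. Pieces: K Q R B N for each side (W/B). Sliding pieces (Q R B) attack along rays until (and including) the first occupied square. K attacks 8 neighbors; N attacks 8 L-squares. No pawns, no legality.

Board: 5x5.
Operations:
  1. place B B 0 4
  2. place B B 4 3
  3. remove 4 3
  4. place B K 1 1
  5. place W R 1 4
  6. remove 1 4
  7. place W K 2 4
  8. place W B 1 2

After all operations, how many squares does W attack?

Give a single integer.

Answer: 9

Derivation:
Op 1: place BB@(0,4)
Op 2: place BB@(4,3)
Op 3: remove (4,3)
Op 4: place BK@(1,1)
Op 5: place WR@(1,4)
Op 6: remove (1,4)
Op 7: place WK@(2,4)
Op 8: place WB@(1,2)
Per-piece attacks for W:
  WB@(1,2): attacks (2,3) (3,4) (2,1) (3,0) (0,3) (0,1)
  WK@(2,4): attacks (2,3) (3,4) (1,4) (3,3) (1,3)
Union (9 distinct): (0,1) (0,3) (1,3) (1,4) (2,1) (2,3) (3,0) (3,3) (3,4)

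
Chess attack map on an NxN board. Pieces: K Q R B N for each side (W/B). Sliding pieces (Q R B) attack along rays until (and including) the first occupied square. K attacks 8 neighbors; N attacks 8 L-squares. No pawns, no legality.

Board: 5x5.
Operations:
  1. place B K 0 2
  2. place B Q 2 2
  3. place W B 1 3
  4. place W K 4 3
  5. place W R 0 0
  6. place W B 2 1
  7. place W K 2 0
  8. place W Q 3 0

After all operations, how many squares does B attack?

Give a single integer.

Op 1: place BK@(0,2)
Op 2: place BQ@(2,2)
Op 3: place WB@(1,3)
Op 4: place WK@(4,3)
Op 5: place WR@(0,0)
Op 6: place WB@(2,1)
Op 7: place WK@(2,0)
Op 8: place WQ@(3,0)
Per-piece attacks for B:
  BK@(0,2): attacks (0,3) (0,1) (1,2) (1,3) (1,1)
  BQ@(2,2): attacks (2,3) (2,4) (2,1) (3,2) (4,2) (1,2) (0,2) (3,3) (4,4) (3,1) (4,0) (1,3) (1,1) (0,0) [ray(0,-1) blocked at (2,1); ray(-1,0) blocked at (0,2); ray(-1,1) blocked at (1,3); ray(-1,-1) blocked at (0,0)]
Union (16 distinct): (0,0) (0,1) (0,2) (0,3) (1,1) (1,2) (1,3) (2,1) (2,3) (2,4) (3,1) (3,2) (3,3) (4,0) (4,2) (4,4)

Answer: 16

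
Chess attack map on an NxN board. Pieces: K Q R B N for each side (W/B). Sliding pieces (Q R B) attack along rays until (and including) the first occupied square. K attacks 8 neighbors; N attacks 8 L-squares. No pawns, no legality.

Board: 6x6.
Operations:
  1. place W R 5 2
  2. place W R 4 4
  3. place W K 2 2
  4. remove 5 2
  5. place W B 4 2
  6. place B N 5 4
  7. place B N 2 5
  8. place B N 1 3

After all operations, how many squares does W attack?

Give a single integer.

Op 1: place WR@(5,2)
Op 2: place WR@(4,4)
Op 3: place WK@(2,2)
Op 4: remove (5,2)
Op 5: place WB@(4,2)
Op 6: place BN@(5,4)
Op 7: place BN@(2,5)
Op 8: place BN@(1,3)
Per-piece attacks for W:
  WK@(2,2): attacks (2,3) (2,1) (3,2) (1,2) (3,3) (3,1) (1,3) (1,1)
  WB@(4,2): attacks (5,3) (5,1) (3,3) (2,4) (1,5) (3,1) (2,0)
  WR@(4,4): attacks (4,5) (4,3) (4,2) (5,4) (3,4) (2,4) (1,4) (0,4) [ray(0,-1) blocked at (4,2); ray(1,0) blocked at (5,4)]
Union (20 distinct): (0,4) (1,1) (1,2) (1,3) (1,4) (1,5) (2,0) (2,1) (2,3) (2,4) (3,1) (3,2) (3,3) (3,4) (4,2) (4,3) (4,5) (5,1) (5,3) (5,4)

Answer: 20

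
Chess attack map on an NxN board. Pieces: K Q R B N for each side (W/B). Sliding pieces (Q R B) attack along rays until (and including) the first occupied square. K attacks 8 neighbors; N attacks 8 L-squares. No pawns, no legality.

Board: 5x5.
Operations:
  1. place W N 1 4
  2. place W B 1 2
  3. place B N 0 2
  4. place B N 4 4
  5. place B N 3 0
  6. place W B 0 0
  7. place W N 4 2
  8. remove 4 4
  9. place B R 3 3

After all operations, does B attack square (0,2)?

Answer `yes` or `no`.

Answer: no

Derivation:
Op 1: place WN@(1,4)
Op 2: place WB@(1,2)
Op 3: place BN@(0,2)
Op 4: place BN@(4,4)
Op 5: place BN@(3,0)
Op 6: place WB@(0,0)
Op 7: place WN@(4,2)
Op 8: remove (4,4)
Op 9: place BR@(3,3)
Per-piece attacks for B:
  BN@(0,2): attacks (1,4) (2,3) (1,0) (2,1)
  BN@(3,0): attacks (4,2) (2,2) (1,1)
  BR@(3,3): attacks (3,4) (3,2) (3,1) (3,0) (4,3) (2,3) (1,3) (0,3) [ray(0,-1) blocked at (3,0)]
B attacks (0,2): no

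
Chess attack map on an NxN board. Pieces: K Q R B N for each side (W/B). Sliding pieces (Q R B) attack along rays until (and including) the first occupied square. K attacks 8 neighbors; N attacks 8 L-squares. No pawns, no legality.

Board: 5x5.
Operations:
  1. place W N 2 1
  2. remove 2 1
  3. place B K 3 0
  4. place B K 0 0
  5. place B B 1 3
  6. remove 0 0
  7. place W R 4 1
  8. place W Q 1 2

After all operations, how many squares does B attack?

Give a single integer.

Op 1: place WN@(2,1)
Op 2: remove (2,1)
Op 3: place BK@(3,0)
Op 4: place BK@(0,0)
Op 5: place BB@(1,3)
Op 6: remove (0,0)
Op 7: place WR@(4,1)
Op 8: place WQ@(1,2)
Per-piece attacks for B:
  BB@(1,3): attacks (2,4) (2,2) (3,1) (4,0) (0,4) (0,2)
  BK@(3,0): attacks (3,1) (4,0) (2,0) (4,1) (2,1)
Union (9 distinct): (0,2) (0,4) (2,0) (2,1) (2,2) (2,4) (3,1) (4,0) (4,1)

Answer: 9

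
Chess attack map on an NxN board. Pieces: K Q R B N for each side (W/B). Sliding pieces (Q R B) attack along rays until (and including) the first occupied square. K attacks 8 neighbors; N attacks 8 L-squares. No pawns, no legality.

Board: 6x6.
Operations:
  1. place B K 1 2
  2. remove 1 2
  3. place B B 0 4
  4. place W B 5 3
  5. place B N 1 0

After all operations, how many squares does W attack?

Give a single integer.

Answer: 5

Derivation:
Op 1: place BK@(1,2)
Op 2: remove (1,2)
Op 3: place BB@(0,4)
Op 4: place WB@(5,3)
Op 5: place BN@(1,0)
Per-piece attacks for W:
  WB@(5,3): attacks (4,4) (3,5) (4,2) (3,1) (2,0)
Union (5 distinct): (2,0) (3,1) (3,5) (4,2) (4,4)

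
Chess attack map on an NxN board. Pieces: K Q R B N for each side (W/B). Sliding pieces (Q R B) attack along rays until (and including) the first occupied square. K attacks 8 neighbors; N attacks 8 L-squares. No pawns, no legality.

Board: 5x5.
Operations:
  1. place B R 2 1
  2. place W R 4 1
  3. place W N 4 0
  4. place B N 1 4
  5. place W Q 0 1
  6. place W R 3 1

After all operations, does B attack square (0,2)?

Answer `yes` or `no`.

Op 1: place BR@(2,1)
Op 2: place WR@(4,1)
Op 3: place WN@(4,0)
Op 4: place BN@(1,4)
Op 5: place WQ@(0,1)
Op 6: place WR@(3,1)
Per-piece attacks for B:
  BN@(1,4): attacks (2,2) (3,3) (0,2)
  BR@(2,1): attacks (2,2) (2,3) (2,4) (2,0) (3,1) (1,1) (0,1) [ray(1,0) blocked at (3,1); ray(-1,0) blocked at (0,1)]
B attacks (0,2): yes

Answer: yes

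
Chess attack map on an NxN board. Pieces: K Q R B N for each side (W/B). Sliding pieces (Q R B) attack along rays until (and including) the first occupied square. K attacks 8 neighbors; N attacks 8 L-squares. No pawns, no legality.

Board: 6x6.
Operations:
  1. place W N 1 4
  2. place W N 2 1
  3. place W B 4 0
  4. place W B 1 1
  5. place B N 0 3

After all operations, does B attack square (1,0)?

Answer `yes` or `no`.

Answer: no

Derivation:
Op 1: place WN@(1,4)
Op 2: place WN@(2,1)
Op 3: place WB@(4,0)
Op 4: place WB@(1,1)
Op 5: place BN@(0,3)
Per-piece attacks for B:
  BN@(0,3): attacks (1,5) (2,4) (1,1) (2,2)
B attacks (1,0): no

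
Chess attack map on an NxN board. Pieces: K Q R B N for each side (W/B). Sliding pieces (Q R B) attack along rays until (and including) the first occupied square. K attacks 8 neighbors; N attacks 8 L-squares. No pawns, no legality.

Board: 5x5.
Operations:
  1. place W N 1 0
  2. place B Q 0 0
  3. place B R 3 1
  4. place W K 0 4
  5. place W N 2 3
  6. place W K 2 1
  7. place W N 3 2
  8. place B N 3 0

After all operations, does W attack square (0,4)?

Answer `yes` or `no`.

Op 1: place WN@(1,0)
Op 2: place BQ@(0,0)
Op 3: place BR@(3,1)
Op 4: place WK@(0,4)
Op 5: place WN@(2,3)
Op 6: place WK@(2,1)
Op 7: place WN@(3,2)
Op 8: place BN@(3,0)
Per-piece attacks for W:
  WK@(0,4): attacks (0,3) (1,4) (1,3)
  WN@(1,0): attacks (2,2) (3,1) (0,2)
  WK@(2,1): attacks (2,2) (2,0) (3,1) (1,1) (3,2) (3,0) (1,2) (1,0)
  WN@(2,3): attacks (4,4) (0,4) (3,1) (4,2) (1,1) (0,2)
  WN@(3,2): attacks (4,4) (2,4) (1,3) (4,0) (2,0) (1,1)
W attacks (0,4): yes

Answer: yes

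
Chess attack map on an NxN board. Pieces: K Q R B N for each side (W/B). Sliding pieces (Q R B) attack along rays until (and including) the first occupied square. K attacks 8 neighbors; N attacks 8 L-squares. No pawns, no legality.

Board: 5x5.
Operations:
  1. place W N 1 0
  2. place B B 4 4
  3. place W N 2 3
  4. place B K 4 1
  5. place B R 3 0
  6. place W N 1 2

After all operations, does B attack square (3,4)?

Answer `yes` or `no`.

Answer: yes

Derivation:
Op 1: place WN@(1,0)
Op 2: place BB@(4,4)
Op 3: place WN@(2,3)
Op 4: place BK@(4,1)
Op 5: place BR@(3,0)
Op 6: place WN@(1,2)
Per-piece attacks for B:
  BR@(3,0): attacks (3,1) (3,2) (3,3) (3,4) (4,0) (2,0) (1,0) [ray(-1,0) blocked at (1,0)]
  BK@(4,1): attacks (4,2) (4,0) (3,1) (3,2) (3,0)
  BB@(4,4): attacks (3,3) (2,2) (1,1) (0,0)
B attacks (3,4): yes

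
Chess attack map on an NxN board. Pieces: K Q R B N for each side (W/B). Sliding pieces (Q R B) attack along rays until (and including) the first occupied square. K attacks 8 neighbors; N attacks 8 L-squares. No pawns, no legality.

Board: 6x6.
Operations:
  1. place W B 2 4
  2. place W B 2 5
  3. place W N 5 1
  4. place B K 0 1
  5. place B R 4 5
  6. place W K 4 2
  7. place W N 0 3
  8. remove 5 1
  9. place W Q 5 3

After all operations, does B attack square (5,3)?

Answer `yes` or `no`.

Answer: no

Derivation:
Op 1: place WB@(2,4)
Op 2: place WB@(2,5)
Op 3: place WN@(5,1)
Op 4: place BK@(0,1)
Op 5: place BR@(4,5)
Op 6: place WK@(4,2)
Op 7: place WN@(0,3)
Op 8: remove (5,1)
Op 9: place WQ@(5,3)
Per-piece attacks for B:
  BK@(0,1): attacks (0,2) (0,0) (1,1) (1,2) (1,0)
  BR@(4,5): attacks (4,4) (4,3) (4,2) (5,5) (3,5) (2,5) [ray(0,-1) blocked at (4,2); ray(-1,0) blocked at (2,5)]
B attacks (5,3): no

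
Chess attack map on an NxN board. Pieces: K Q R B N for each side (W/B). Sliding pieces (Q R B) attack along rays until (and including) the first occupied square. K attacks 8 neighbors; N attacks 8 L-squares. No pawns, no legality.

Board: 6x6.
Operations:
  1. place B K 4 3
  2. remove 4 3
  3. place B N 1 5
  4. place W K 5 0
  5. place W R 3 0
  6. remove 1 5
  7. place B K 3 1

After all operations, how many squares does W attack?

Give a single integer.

Answer: 8

Derivation:
Op 1: place BK@(4,3)
Op 2: remove (4,3)
Op 3: place BN@(1,5)
Op 4: place WK@(5,0)
Op 5: place WR@(3,0)
Op 6: remove (1,5)
Op 7: place BK@(3,1)
Per-piece attacks for W:
  WR@(3,0): attacks (3,1) (4,0) (5,0) (2,0) (1,0) (0,0) [ray(0,1) blocked at (3,1); ray(1,0) blocked at (5,0)]
  WK@(5,0): attacks (5,1) (4,0) (4,1)
Union (8 distinct): (0,0) (1,0) (2,0) (3,1) (4,0) (4,1) (5,0) (5,1)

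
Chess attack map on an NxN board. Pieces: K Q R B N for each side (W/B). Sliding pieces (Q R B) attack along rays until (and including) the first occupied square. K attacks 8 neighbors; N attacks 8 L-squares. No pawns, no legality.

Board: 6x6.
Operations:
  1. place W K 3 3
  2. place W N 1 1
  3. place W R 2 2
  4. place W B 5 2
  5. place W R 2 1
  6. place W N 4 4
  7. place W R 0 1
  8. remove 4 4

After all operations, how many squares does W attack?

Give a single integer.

Answer: 23

Derivation:
Op 1: place WK@(3,3)
Op 2: place WN@(1,1)
Op 3: place WR@(2,2)
Op 4: place WB@(5,2)
Op 5: place WR@(2,1)
Op 6: place WN@(4,4)
Op 7: place WR@(0,1)
Op 8: remove (4,4)
Per-piece attacks for W:
  WR@(0,1): attacks (0,2) (0,3) (0,4) (0,5) (0,0) (1,1) [ray(1,0) blocked at (1,1)]
  WN@(1,1): attacks (2,3) (3,2) (0,3) (3,0)
  WR@(2,1): attacks (2,2) (2,0) (3,1) (4,1) (5,1) (1,1) [ray(0,1) blocked at (2,2); ray(-1,0) blocked at (1,1)]
  WR@(2,2): attacks (2,3) (2,4) (2,5) (2,1) (3,2) (4,2) (5,2) (1,2) (0,2) [ray(0,-1) blocked at (2,1); ray(1,0) blocked at (5,2)]
  WK@(3,3): attacks (3,4) (3,2) (4,3) (2,3) (4,4) (4,2) (2,4) (2,2)
  WB@(5,2): attacks (4,3) (3,4) (2,5) (4,1) (3,0)
Union (23 distinct): (0,0) (0,2) (0,3) (0,4) (0,5) (1,1) (1,2) (2,0) (2,1) (2,2) (2,3) (2,4) (2,5) (3,0) (3,1) (3,2) (3,4) (4,1) (4,2) (4,3) (4,4) (5,1) (5,2)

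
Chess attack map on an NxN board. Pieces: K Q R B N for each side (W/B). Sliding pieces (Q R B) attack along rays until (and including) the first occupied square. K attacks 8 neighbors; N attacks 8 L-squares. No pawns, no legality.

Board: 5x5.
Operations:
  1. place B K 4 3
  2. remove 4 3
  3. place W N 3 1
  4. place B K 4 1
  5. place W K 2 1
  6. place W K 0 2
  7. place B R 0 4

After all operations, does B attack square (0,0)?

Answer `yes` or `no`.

Answer: no

Derivation:
Op 1: place BK@(4,3)
Op 2: remove (4,3)
Op 3: place WN@(3,1)
Op 4: place BK@(4,1)
Op 5: place WK@(2,1)
Op 6: place WK@(0,2)
Op 7: place BR@(0,4)
Per-piece attacks for B:
  BR@(0,4): attacks (0,3) (0,2) (1,4) (2,4) (3,4) (4,4) [ray(0,-1) blocked at (0,2)]
  BK@(4,1): attacks (4,2) (4,0) (3,1) (3,2) (3,0)
B attacks (0,0): no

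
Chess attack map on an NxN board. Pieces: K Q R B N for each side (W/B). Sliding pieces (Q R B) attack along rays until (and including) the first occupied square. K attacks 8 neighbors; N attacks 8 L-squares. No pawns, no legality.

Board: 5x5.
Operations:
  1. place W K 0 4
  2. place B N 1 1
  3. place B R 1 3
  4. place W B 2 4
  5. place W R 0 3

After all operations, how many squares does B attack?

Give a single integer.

Op 1: place WK@(0,4)
Op 2: place BN@(1,1)
Op 3: place BR@(1,3)
Op 4: place WB@(2,4)
Op 5: place WR@(0,3)
Per-piece attacks for B:
  BN@(1,1): attacks (2,3) (3,2) (0,3) (3,0)
  BR@(1,3): attacks (1,4) (1,2) (1,1) (2,3) (3,3) (4,3) (0,3) [ray(0,-1) blocked at (1,1); ray(-1,0) blocked at (0,3)]
Union (9 distinct): (0,3) (1,1) (1,2) (1,4) (2,3) (3,0) (3,2) (3,3) (4,3)

Answer: 9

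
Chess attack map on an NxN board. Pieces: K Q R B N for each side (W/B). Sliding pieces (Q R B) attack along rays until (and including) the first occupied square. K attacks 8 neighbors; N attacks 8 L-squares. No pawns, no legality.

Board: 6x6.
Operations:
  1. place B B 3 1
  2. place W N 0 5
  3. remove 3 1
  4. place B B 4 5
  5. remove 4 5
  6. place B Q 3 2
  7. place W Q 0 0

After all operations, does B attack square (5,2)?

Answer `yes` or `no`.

Answer: yes

Derivation:
Op 1: place BB@(3,1)
Op 2: place WN@(0,5)
Op 3: remove (3,1)
Op 4: place BB@(4,5)
Op 5: remove (4,5)
Op 6: place BQ@(3,2)
Op 7: place WQ@(0,0)
Per-piece attacks for B:
  BQ@(3,2): attacks (3,3) (3,4) (3,5) (3,1) (3,0) (4,2) (5,2) (2,2) (1,2) (0,2) (4,3) (5,4) (4,1) (5,0) (2,3) (1,4) (0,5) (2,1) (1,0) [ray(-1,1) blocked at (0,5)]
B attacks (5,2): yes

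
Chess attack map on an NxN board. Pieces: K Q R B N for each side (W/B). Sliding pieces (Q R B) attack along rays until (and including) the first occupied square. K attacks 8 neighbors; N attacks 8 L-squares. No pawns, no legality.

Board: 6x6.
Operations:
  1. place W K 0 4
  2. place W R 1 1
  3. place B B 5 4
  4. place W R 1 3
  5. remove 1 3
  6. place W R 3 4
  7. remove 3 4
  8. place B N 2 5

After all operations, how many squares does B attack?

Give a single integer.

Op 1: place WK@(0,4)
Op 2: place WR@(1,1)
Op 3: place BB@(5,4)
Op 4: place WR@(1,3)
Op 5: remove (1,3)
Op 6: place WR@(3,4)
Op 7: remove (3,4)
Op 8: place BN@(2,5)
Per-piece attacks for B:
  BN@(2,5): attacks (3,3) (4,4) (1,3) (0,4)
  BB@(5,4): attacks (4,5) (4,3) (3,2) (2,1) (1,0)
Union (9 distinct): (0,4) (1,0) (1,3) (2,1) (3,2) (3,3) (4,3) (4,4) (4,5)

Answer: 9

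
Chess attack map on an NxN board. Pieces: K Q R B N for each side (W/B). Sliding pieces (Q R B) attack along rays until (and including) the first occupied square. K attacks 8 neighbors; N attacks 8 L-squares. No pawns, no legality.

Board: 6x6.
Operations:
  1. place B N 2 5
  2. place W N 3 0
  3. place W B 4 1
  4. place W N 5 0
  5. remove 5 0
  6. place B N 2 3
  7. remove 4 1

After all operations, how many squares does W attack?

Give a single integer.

Op 1: place BN@(2,5)
Op 2: place WN@(3,0)
Op 3: place WB@(4,1)
Op 4: place WN@(5,0)
Op 5: remove (5,0)
Op 6: place BN@(2,3)
Op 7: remove (4,1)
Per-piece attacks for W:
  WN@(3,0): attacks (4,2) (5,1) (2,2) (1,1)
Union (4 distinct): (1,1) (2,2) (4,2) (5,1)

Answer: 4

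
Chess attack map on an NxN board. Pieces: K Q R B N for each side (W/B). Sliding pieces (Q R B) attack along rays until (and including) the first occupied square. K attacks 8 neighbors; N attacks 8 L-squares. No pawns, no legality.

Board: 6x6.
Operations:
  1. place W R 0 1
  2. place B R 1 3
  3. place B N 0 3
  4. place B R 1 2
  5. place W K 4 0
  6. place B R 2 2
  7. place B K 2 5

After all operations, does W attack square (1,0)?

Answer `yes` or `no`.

Op 1: place WR@(0,1)
Op 2: place BR@(1,3)
Op 3: place BN@(0,3)
Op 4: place BR@(1,2)
Op 5: place WK@(4,0)
Op 6: place BR@(2,2)
Op 7: place BK@(2,5)
Per-piece attacks for W:
  WR@(0,1): attacks (0,2) (0,3) (0,0) (1,1) (2,1) (3,1) (4,1) (5,1) [ray(0,1) blocked at (0,3)]
  WK@(4,0): attacks (4,1) (5,0) (3,0) (5,1) (3,1)
W attacks (1,0): no

Answer: no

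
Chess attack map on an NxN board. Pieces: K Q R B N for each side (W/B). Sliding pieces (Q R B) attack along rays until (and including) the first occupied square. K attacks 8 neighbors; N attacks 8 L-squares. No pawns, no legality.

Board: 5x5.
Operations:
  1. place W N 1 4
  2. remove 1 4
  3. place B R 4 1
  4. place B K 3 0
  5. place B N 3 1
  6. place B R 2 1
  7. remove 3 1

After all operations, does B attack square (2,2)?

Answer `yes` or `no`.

Answer: yes

Derivation:
Op 1: place WN@(1,4)
Op 2: remove (1,4)
Op 3: place BR@(4,1)
Op 4: place BK@(3,0)
Op 5: place BN@(3,1)
Op 6: place BR@(2,1)
Op 7: remove (3,1)
Per-piece attacks for B:
  BR@(2,1): attacks (2,2) (2,3) (2,4) (2,0) (3,1) (4,1) (1,1) (0,1) [ray(1,0) blocked at (4,1)]
  BK@(3,0): attacks (3,1) (4,0) (2,0) (4,1) (2,1)
  BR@(4,1): attacks (4,2) (4,3) (4,4) (4,0) (3,1) (2,1) [ray(-1,0) blocked at (2,1)]
B attacks (2,2): yes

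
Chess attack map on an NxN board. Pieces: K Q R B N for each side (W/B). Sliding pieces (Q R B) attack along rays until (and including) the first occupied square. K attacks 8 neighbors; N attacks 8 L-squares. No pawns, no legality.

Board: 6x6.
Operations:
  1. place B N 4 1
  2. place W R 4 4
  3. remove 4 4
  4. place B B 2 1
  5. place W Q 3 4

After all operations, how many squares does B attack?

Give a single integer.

Answer: 11

Derivation:
Op 1: place BN@(4,1)
Op 2: place WR@(4,4)
Op 3: remove (4,4)
Op 4: place BB@(2,1)
Op 5: place WQ@(3,4)
Per-piece attacks for B:
  BB@(2,1): attacks (3,2) (4,3) (5,4) (3,0) (1,2) (0,3) (1,0)
  BN@(4,1): attacks (5,3) (3,3) (2,2) (2,0)
Union (11 distinct): (0,3) (1,0) (1,2) (2,0) (2,2) (3,0) (3,2) (3,3) (4,3) (5,3) (5,4)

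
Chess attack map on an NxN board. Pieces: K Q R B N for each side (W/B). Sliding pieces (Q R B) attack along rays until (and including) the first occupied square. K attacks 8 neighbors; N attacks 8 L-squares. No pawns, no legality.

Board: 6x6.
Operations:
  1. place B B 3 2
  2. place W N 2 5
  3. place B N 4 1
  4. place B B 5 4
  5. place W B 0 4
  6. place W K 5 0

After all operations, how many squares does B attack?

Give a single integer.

Answer: 14

Derivation:
Op 1: place BB@(3,2)
Op 2: place WN@(2,5)
Op 3: place BN@(4,1)
Op 4: place BB@(5,4)
Op 5: place WB@(0,4)
Op 6: place WK@(5,0)
Per-piece attacks for B:
  BB@(3,2): attacks (4,3) (5,4) (4,1) (2,3) (1,4) (0,5) (2,1) (1,0) [ray(1,1) blocked at (5,4); ray(1,-1) blocked at (4,1)]
  BN@(4,1): attacks (5,3) (3,3) (2,2) (2,0)
  BB@(5,4): attacks (4,5) (4,3) (3,2) [ray(-1,-1) blocked at (3,2)]
Union (14 distinct): (0,5) (1,0) (1,4) (2,0) (2,1) (2,2) (2,3) (3,2) (3,3) (4,1) (4,3) (4,5) (5,3) (5,4)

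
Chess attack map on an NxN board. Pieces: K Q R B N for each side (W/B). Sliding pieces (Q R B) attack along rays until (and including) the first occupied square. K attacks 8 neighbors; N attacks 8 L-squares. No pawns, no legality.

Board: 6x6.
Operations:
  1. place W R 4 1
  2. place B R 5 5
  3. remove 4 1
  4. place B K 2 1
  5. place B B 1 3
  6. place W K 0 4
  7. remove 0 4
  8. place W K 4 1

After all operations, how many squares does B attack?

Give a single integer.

Answer: 22

Derivation:
Op 1: place WR@(4,1)
Op 2: place BR@(5,5)
Op 3: remove (4,1)
Op 4: place BK@(2,1)
Op 5: place BB@(1,3)
Op 6: place WK@(0,4)
Op 7: remove (0,4)
Op 8: place WK@(4,1)
Per-piece attacks for B:
  BB@(1,3): attacks (2,4) (3,5) (2,2) (3,1) (4,0) (0,4) (0,2)
  BK@(2,1): attacks (2,2) (2,0) (3,1) (1,1) (3,2) (3,0) (1,2) (1,0)
  BR@(5,5): attacks (5,4) (5,3) (5,2) (5,1) (5,0) (4,5) (3,5) (2,5) (1,5) (0,5)
Union (22 distinct): (0,2) (0,4) (0,5) (1,0) (1,1) (1,2) (1,5) (2,0) (2,2) (2,4) (2,5) (3,0) (3,1) (3,2) (3,5) (4,0) (4,5) (5,0) (5,1) (5,2) (5,3) (5,4)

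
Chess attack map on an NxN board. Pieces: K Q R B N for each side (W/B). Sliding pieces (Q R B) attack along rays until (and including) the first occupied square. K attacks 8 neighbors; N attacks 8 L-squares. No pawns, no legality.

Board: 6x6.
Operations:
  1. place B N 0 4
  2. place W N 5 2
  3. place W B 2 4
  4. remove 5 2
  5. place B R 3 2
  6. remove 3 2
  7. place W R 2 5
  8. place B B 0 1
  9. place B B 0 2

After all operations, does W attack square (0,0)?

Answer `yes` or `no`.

Op 1: place BN@(0,4)
Op 2: place WN@(5,2)
Op 3: place WB@(2,4)
Op 4: remove (5,2)
Op 5: place BR@(3,2)
Op 6: remove (3,2)
Op 7: place WR@(2,5)
Op 8: place BB@(0,1)
Op 9: place BB@(0,2)
Per-piece attacks for W:
  WB@(2,4): attacks (3,5) (3,3) (4,2) (5,1) (1,5) (1,3) (0,2) [ray(-1,-1) blocked at (0,2)]
  WR@(2,5): attacks (2,4) (3,5) (4,5) (5,5) (1,5) (0,5) [ray(0,-1) blocked at (2,4)]
W attacks (0,0): no

Answer: no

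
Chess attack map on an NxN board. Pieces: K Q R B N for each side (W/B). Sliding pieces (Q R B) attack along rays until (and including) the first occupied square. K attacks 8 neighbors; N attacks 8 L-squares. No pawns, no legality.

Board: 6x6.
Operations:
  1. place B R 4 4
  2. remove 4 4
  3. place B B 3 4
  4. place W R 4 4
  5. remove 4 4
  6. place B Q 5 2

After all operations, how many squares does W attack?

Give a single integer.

Answer: 0

Derivation:
Op 1: place BR@(4,4)
Op 2: remove (4,4)
Op 3: place BB@(3,4)
Op 4: place WR@(4,4)
Op 5: remove (4,4)
Op 6: place BQ@(5,2)
Per-piece attacks for W:
Union (0 distinct): (none)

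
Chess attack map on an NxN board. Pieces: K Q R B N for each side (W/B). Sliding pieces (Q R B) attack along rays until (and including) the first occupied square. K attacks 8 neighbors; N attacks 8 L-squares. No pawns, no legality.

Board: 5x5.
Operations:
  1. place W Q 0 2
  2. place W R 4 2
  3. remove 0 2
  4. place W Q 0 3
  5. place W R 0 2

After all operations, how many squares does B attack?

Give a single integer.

Op 1: place WQ@(0,2)
Op 2: place WR@(4,2)
Op 3: remove (0,2)
Op 4: place WQ@(0,3)
Op 5: place WR@(0,2)
Per-piece attacks for B:
Union (0 distinct): (none)

Answer: 0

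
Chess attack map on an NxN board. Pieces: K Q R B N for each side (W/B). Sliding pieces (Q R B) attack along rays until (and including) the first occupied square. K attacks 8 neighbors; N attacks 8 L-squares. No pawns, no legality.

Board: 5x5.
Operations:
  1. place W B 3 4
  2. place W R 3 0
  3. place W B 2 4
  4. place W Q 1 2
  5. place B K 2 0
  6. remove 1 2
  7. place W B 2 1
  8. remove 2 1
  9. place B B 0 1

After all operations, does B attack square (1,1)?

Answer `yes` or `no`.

Answer: yes

Derivation:
Op 1: place WB@(3,4)
Op 2: place WR@(3,0)
Op 3: place WB@(2,4)
Op 4: place WQ@(1,2)
Op 5: place BK@(2,0)
Op 6: remove (1,2)
Op 7: place WB@(2,1)
Op 8: remove (2,1)
Op 9: place BB@(0,1)
Per-piece attacks for B:
  BB@(0,1): attacks (1,2) (2,3) (3,4) (1,0) [ray(1,1) blocked at (3,4)]
  BK@(2,0): attacks (2,1) (3,0) (1,0) (3,1) (1,1)
B attacks (1,1): yes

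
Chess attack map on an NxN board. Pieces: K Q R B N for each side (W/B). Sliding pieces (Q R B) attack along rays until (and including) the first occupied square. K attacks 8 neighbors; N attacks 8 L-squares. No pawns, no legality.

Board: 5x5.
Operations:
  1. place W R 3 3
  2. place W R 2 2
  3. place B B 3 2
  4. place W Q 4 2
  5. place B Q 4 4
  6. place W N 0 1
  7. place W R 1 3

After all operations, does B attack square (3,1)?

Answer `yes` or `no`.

Answer: no

Derivation:
Op 1: place WR@(3,3)
Op 2: place WR@(2,2)
Op 3: place BB@(3,2)
Op 4: place WQ@(4,2)
Op 5: place BQ@(4,4)
Op 6: place WN@(0,1)
Op 7: place WR@(1,3)
Per-piece attacks for B:
  BB@(3,2): attacks (4,3) (4,1) (2,3) (1,4) (2,1) (1,0)
  BQ@(4,4): attacks (4,3) (4,2) (3,4) (2,4) (1,4) (0,4) (3,3) [ray(0,-1) blocked at (4,2); ray(-1,-1) blocked at (3,3)]
B attacks (3,1): no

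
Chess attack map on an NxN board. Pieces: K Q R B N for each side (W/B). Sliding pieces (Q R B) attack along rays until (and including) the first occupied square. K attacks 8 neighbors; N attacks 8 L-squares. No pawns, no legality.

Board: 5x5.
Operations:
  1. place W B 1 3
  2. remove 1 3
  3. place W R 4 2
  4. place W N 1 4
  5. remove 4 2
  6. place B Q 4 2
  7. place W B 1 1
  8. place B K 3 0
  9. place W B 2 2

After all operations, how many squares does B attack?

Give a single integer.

Op 1: place WB@(1,3)
Op 2: remove (1,3)
Op 3: place WR@(4,2)
Op 4: place WN@(1,4)
Op 5: remove (4,2)
Op 6: place BQ@(4,2)
Op 7: place WB@(1,1)
Op 8: place BK@(3,0)
Op 9: place WB@(2,2)
Per-piece attacks for B:
  BK@(3,0): attacks (3,1) (4,0) (2,0) (4,1) (2,1)
  BQ@(4,2): attacks (4,3) (4,4) (4,1) (4,0) (3,2) (2,2) (3,3) (2,4) (3,1) (2,0) [ray(-1,0) blocked at (2,2)]
Union (11 distinct): (2,0) (2,1) (2,2) (2,4) (3,1) (3,2) (3,3) (4,0) (4,1) (4,3) (4,4)

Answer: 11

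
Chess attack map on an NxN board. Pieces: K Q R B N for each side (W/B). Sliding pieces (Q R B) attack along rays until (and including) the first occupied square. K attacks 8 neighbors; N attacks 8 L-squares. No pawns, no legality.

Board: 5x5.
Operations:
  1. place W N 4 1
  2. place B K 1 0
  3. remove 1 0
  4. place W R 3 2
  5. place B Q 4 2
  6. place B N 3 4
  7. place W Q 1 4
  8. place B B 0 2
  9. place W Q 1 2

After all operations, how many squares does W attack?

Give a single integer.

Op 1: place WN@(4,1)
Op 2: place BK@(1,0)
Op 3: remove (1,0)
Op 4: place WR@(3,2)
Op 5: place BQ@(4,2)
Op 6: place BN@(3,4)
Op 7: place WQ@(1,4)
Op 8: place BB@(0,2)
Op 9: place WQ@(1,2)
Per-piece attacks for W:
  WQ@(1,2): attacks (1,3) (1,4) (1,1) (1,0) (2,2) (3,2) (0,2) (2,3) (3,4) (2,1) (3,0) (0,3) (0,1) [ray(0,1) blocked at (1,4); ray(1,0) blocked at (3,2); ray(-1,0) blocked at (0,2); ray(1,1) blocked at (3,4)]
  WQ@(1,4): attacks (1,3) (1,2) (2,4) (3,4) (0,4) (2,3) (3,2) (0,3) [ray(0,-1) blocked at (1,2); ray(1,0) blocked at (3,4); ray(1,-1) blocked at (3,2)]
  WR@(3,2): attacks (3,3) (3,4) (3,1) (3,0) (4,2) (2,2) (1,2) [ray(0,1) blocked at (3,4); ray(1,0) blocked at (4,2); ray(-1,0) blocked at (1,2)]
  WN@(4,1): attacks (3,3) (2,2) (2,0)
Union (20 distinct): (0,1) (0,2) (0,3) (0,4) (1,0) (1,1) (1,2) (1,3) (1,4) (2,0) (2,1) (2,2) (2,3) (2,4) (3,0) (3,1) (3,2) (3,3) (3,4) (4,2)

Answer: 20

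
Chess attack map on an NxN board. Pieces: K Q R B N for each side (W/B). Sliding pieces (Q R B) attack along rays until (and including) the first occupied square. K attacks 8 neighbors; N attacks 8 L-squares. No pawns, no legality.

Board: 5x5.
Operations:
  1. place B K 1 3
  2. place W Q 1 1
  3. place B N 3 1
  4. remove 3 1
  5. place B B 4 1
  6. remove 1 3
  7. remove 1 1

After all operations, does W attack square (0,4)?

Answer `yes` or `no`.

Op 1: place BK@(1,3)
Op 2: place WQ@(1,1)
Op 3: place BN@(3,1)
Op 4: remove (3,1)
Op 5: place BB@(4,1)
Op 6: remove (1,3)
Op 7: remove (1,1)
Per-piece attacks for W:
W attacks (0,4): no

Answer: no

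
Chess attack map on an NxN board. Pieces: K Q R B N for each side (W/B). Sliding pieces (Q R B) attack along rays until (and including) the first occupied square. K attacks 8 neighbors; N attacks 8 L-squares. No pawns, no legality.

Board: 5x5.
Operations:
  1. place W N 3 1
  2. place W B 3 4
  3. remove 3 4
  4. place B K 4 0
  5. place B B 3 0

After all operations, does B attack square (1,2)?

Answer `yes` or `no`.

Answer: yes

Derivation:
Op 1: place WN@(3,1)
Op 2: place WB@(3,4)
Op 3: remove (3,4)
Op 4: place BK@(4,0)
Op 5: place BB@(3,0)
Per-piece attacks for B:
  BB@(3,0): attacks (4,1) (2,1) (1,2) (0,3)
  BK@(4,0): attacks (4,1) (3,0) (3,1)
B attacks (1,2): yes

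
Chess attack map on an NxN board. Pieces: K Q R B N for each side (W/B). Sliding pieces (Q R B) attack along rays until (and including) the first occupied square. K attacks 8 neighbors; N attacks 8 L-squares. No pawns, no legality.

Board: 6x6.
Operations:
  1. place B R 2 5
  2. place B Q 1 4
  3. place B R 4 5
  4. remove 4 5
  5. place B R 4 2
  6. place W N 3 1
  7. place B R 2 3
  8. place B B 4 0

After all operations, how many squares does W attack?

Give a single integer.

Answer: 6

Derivation:
Op 1: place BR@(2,5)
Op 2: place BQ@(1,4)
Op 3: place BR@(4,5)
Op 4: remove (4,5)
Op 5: place BR@(4,2)
Op 6: place WN@(3,1)
Op 7: place BR@(2,3)
Op 8: place BB@(4,0)
Per-piece attacks for W:
  WN@(3,1): attacks (4,3) (5,2) (2,3) (1,2) (5,0) (1,0)
Union (6 distinct): (1,0) (1,2) (2,3) (4,3) (5,0) (5,2)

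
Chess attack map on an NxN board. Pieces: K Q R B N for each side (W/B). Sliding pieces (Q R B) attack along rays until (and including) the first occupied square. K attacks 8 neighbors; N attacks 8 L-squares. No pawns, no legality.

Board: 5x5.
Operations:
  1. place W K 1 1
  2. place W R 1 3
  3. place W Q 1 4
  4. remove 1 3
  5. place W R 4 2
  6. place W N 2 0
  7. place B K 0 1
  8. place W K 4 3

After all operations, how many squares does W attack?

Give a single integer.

Op 1: place WK@(1,1)
Op 2: place WR@(1,3)
Op 3: place WQ@(1,4)
Op 4: remove (1,3)
Op 5: place WR@(4,2)
Op 6: place WN@(2,0)
Op 7: place BK@(0,1)
Op 8: place WK@(4,3)
Per-piece attacks for W:
  WK@(1,1): attacks (1,2) (1,0) (2,1) (0,1) (2,2) (2,0) (0,2) (0,0)
  WQ@(1,4): attacks (1,3) (1,2) (1,1) (2,4) (3,4) (4,4) (0,4) (2,3) (3,2) (4,1) (0,3) [ray(0,-1) blocked at (1,1)]
  WN@(2,0): attacks (3,2) (4,1) (1,2) (0,1)
  WR@(4,2): attacks (4,3) (4,1) (4,0) (3,2) (2,2) (1,2) (0,2) [ray(0,1) blocked at (4,3)]
  WK@(4,3): attacks (4,4) (4,2) (3,3) (3,4) (3,2)
Union (22 distinct): (0,0) (0,1) (0,2) (0,3) (0,4) (1,0) (1,1) (1,2) (1,3) (2,0) (2,1) (2,2) (2,3) (2,4) (3,2) (3,3) (3,4) (4,0) (4,1) (4,2) (4,3) (4,4)

Answer: 22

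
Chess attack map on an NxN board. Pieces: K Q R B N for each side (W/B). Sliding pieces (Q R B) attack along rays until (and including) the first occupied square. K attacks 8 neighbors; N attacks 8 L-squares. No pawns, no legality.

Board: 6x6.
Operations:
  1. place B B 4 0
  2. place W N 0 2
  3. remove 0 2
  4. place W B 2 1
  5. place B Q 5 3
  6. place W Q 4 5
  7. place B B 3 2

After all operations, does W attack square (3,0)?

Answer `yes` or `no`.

Op 1: place BB@(4,0)
Op 2: place WN@(0,2)
Op 3: remove (0,2)
Op 4: place WB@(2,1)
Op 5: place BQ@(5,3)
Op 6: place WQ@(4,5)
Op 7: place BB@(3,2)
Per-piece attacks for W:
  WB@(2,1): attacks (3,2) (3,0) (1,2) (0,3) (1,0) [ray(1,1) blocked at (3,2)]
  WQ@(4,5): attacks (4,4) (4,3) (4,2) (4,1) (4,0) (5,5) (3,5) (2,5) (1,5) (0,5) (5,4) (3,4) (2,3) (1,2) (0,1) [ray(0,-1) blocked at (4,0)]
W attacks (3,0): yes

Answer: yes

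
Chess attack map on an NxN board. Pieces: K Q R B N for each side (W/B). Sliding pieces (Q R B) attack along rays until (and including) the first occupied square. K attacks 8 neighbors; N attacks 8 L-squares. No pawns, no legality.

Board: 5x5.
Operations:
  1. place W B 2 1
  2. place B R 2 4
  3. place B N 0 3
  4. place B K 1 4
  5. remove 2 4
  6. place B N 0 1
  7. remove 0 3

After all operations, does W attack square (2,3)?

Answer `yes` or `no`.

Op 1: place WB@(2,1)
Op 2: place BR@(2,4)
Op 3: place BN@(0,3)
Op 4: place BK@(1,4)
Op 5: remove (2,4)
Op 6: place BN@(0,1)
Op 7: remove (0,3)
Per-piece attacks for W:
  WB@(2,1): attacks (3,2) (4,3) (3,0) (1,2) (0,3) (1,0)
W attacks (2,3): no

Answer: no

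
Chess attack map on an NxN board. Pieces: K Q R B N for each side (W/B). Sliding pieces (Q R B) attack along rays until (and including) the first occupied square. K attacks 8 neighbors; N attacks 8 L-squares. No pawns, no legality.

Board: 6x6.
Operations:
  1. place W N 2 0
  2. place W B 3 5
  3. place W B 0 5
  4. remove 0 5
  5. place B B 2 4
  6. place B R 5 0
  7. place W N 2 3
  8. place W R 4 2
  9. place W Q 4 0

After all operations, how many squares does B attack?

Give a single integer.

Op 1: place WN@(2,0)
Op 2: place WB@(3,5)
Op 3: place WB@(0,5)
Op 4: remove (0,5)
Op 5: place BB@(2,4)
Op 6: place BR@(5,0)
Op 7: place WN@(2,3)
Op 8: place WR@(4,2)
Op 9: place WQ@(4,0)
Per-piece attacks for B:
  BB@(2,4): attacks (3,5) (3,3) (4,2) (1,5) (1,3) (0,2) [ray(1,1) blocked at (3,5); ray(1,-1) blocked at (4,2)]
  BR@(5,0): attacks (5,1) (5,2) (5,3) (5,4) (5,5) (4,0) [ray(-1,0) blocked at (4,0)]
Union (12 distinct): (0,2) (1,3) (1,5) (3,3) (3,5) (4,0) (4,2) (5,1) (5,2) (5,3) (5,4) (5,5)

Answer: 12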